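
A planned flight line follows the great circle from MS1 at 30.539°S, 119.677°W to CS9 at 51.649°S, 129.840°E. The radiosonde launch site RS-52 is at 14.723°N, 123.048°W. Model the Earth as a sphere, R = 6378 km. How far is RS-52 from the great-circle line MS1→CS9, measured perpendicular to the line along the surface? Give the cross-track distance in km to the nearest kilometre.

3104 km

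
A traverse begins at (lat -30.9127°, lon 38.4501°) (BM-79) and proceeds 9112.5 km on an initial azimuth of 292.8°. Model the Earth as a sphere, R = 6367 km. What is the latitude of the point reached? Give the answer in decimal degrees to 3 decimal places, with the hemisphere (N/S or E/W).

14.937°N

δ = d/R = 9112.5/6367 = 1.431208 rad
φ₂ = arcsin(sin φ₁ cos δ + cos φ₁ sin δ cos θ)
   = arcsin(-0.51373·0.13914 + 0.85795·0.99027·0.38752) = 14.93703°
λ₂ = λ₁ + atan2(sin θ sin δ cos φ₁, cos δ − sin φ₁ sin φ₂) = -32.42774°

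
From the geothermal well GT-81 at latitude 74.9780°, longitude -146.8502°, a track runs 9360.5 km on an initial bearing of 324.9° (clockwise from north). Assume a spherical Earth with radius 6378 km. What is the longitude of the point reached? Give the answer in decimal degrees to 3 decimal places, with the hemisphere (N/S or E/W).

70.139°E

δ = d/R = 9360.5/6378 = 1.467623 rad
φ₂ = arcsin(sin φ₁ cos δ + cos φ₁ sin δ cos θ)
   = arcsin(0.96583·0.10299 + 0.25919·0.99468·0.81815) = 18.08329°
λ₂ = λ₁ + atan2(sin θ sin δ cos φ₁, cos δ − sin φ₁ sin φ₂) = 70.13912°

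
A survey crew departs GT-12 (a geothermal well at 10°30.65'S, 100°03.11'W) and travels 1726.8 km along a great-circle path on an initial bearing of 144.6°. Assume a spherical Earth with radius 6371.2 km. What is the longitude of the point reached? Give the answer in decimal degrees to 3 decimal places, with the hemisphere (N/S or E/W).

GT-12: φ = -10.51083°, λ = -100.05183°
δ = d/R = 1726.8/6371.2 = 0.271032 rad
φ₂ = arcsin(sin φ₁ cos δ + cos φ₁ sin δ cos θ)
   = arcsin(-0.18242·0.96350 + 0.98322·0.26773·-0.81513) = -22.97511°
λ₂ = λ₁ + atan2(sin θ sin δ cos φ₁, cos δ − sin φ₁ sin φ₂) = -90.35406°

90.354°W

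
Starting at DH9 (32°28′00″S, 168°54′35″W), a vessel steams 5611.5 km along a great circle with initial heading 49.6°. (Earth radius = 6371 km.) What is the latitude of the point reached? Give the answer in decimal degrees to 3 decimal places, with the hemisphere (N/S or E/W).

DH9: φ = -32.46667°, λ = -168.90972°
δ = d/R = 5611.5/6371 = 0.880788 rad
φ₂ = arcsin(sin φ₁ cos δ + cos φ₁ sin δ cos θ)
   = arcsin(-0.53681·0.63654 + 0.84370·0.77124·0.64812) = 4.59021°
λ₂ = λ₁ + atan2(sin θ sin δ cos φ₁, cos δ − sin φ₁ sin φ₂) = -132.80810°

4.590°N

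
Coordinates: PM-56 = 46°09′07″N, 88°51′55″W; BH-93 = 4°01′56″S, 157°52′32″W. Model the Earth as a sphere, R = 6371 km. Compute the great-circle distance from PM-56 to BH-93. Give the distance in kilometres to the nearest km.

PM-56: φ = +46.15194°, λ = -88.86528°
BH-93: φ = -4.03222°, λ = -157.87556°
Δφ = -50.1842°,  Δλ = -69.0103°
a = sin²(Δφ/2) + cos φ₁ cos φ₂ sin²(Δλ/2) = 0.401591
c = 2·arcsin(√a) = 1.372686 rad = 78.6491°
d = R·c = 6371 × 1.372686 = 8745.4 km

8745 km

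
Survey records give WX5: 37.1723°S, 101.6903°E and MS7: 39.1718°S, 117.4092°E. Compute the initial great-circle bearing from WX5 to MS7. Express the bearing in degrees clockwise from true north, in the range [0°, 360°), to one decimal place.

104.0°

Δλ = 15.7189°
y = sin Δλ · cos φ₂ = 0.210031
x = cos φ₁ sin φ₂ − sin φ₁ cos φ₂ cos Δλ = -0.052409
θ = atan2(y, x) = 104.0108° → 104.0108° (mod 360°)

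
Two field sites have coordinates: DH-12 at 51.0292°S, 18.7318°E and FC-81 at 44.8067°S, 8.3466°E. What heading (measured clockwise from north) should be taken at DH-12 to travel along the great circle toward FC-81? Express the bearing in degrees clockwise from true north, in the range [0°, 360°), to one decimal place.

Δλ = -10.3852°
y = sin Δλ · cos φ₂ = -0.127896
x = cos φ₁ sin φ₂ − sin φ₁ cos φ₂ cos Δλ = 0.099353
θ = atan2(y, x) = -52.1589° → 307.8411° (mod 360°)

307.8°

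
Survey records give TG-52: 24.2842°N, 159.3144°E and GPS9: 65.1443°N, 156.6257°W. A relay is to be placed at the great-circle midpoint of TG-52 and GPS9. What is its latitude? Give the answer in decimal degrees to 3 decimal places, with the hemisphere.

Bx = cos φ₂ cos Δλ = 0.302058,  By = cos φ₂ sin Δλ = 0.292305
φₘ = atan2(sin φ₁ + sin φ₂, √((cos φ₁ + Bx)² + By²)) = 46.56991°
λₘ = λ₁ + atan2(By, cos φ₁ + Bx) = 172.85686°

46.570°N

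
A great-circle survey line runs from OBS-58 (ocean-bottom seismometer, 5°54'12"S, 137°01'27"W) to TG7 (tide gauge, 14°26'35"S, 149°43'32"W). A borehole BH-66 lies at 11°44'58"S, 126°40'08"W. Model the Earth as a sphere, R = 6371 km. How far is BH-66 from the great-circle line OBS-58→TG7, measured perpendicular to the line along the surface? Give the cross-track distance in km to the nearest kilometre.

1193 km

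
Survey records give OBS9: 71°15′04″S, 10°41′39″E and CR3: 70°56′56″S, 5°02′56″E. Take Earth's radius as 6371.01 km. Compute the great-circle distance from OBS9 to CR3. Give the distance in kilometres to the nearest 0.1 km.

206.0 km

OBS9: φ = -71.25111°, λ = +10.69417°
CR3: φ = -70.94889°, λ = +5.04889°
Δφ = 0.3022°,  Δλ = -5.6453°
a = sin²(Δφ/2) + cos φ₁ cos φ₂ sin²(Δλ/2) = 0.000261
c = 2·arcsin(√a) = 0.032336 rad = 1.8527°
d = R·c = 6371.01 × 0.032336 = 206.0 km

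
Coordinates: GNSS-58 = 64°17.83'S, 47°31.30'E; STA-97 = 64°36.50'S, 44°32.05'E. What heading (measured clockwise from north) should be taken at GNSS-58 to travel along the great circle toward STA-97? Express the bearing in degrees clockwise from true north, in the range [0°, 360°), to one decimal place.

255.1°

GNSS-58: φ = -64.29717°, λ = +47.52167°
STA-97: φ = -64.60833°, λ = +44.53417°
Δλ = -2.9875°
y = sin Δλ · cos φ₂ = -0.022348
x = cos φ₁ sin φ₂ − sin φ₁ cos φ₂ cos Δλ = -0.005956
θ = atan2(y, x) = -104.9228° → 255.0772° (mod 360°)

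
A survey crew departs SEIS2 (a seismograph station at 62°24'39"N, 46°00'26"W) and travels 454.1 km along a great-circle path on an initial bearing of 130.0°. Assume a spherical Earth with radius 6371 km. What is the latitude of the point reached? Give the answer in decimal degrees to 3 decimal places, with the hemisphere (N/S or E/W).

SEIS2: φ = +62.41083°, λ = -46.00722°
δ = d/R = 454.1/6371 = 0.071276 rad
φ₂ = arcsin(sin φ₁ cos δ + cos φ₁ sin δ cos θ)
   = arcsin(0.88629·0.99746 + 0.46313·0.07122·-0.64279) = 59.63701°
λ₂ = λ₁ + atan2(sin θ sin δ cos φ₁, cos δ − sin φ₁ sin φ₂) = -39.81141°

59.637°N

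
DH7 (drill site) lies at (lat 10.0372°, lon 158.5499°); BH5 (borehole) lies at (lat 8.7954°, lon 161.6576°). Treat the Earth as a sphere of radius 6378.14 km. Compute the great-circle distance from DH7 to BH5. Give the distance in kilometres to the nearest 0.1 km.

Δφ = -1.2418°,  Δλ = 3.1077°
a = sin²(Δφ/2) + cos φ₁ cos φ₂ sin²(Δλ/2) = 0.000833
c = 2·arcsin(√a) = 0.057730 rad = 3.3077°
d = R·c = 6378.14 × 0.057730 = 368.2 km

368.2 km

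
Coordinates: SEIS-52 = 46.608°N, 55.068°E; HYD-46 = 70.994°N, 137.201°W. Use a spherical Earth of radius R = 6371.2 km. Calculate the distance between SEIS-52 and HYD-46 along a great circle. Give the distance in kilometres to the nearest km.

Δφ = 24.3860°,  Δλ = 167.7310°
a = sin²(Δφ/2) + cos φ₁ cos φ₂ sin²(Δλ/2) = 0.265782
c = 2·arcsin(√a) = 1.083276 rad = 62.0671°
d = R·c = 6371.2 × 1.083276 = 6901.8 km

6902 km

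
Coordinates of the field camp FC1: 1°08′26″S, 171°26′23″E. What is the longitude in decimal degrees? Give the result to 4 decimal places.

171° + 26′/60 + 23″/3600 = 171 + 0.43333 + 0.00639 = 171.4397°

171.4397°E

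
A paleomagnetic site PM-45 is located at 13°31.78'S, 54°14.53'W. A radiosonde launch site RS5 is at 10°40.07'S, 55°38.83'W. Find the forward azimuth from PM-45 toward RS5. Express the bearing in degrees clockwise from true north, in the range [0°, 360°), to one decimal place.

334.2°

PM-45: φ = -13.52967°, λ = -54.24217°
RS5: φ = -10.66783°, λ = -55.64717°
Δλ = -1.4050°
y = sin Δλ · cos φ₂ = -0.024096
x = cos φ₁ sin φ₂ − sin φ₁ cos φ₂ cos Δλ = 0.049859
θ = atan2(y, x) = -25.7936° → 334.2064° (mod 360°)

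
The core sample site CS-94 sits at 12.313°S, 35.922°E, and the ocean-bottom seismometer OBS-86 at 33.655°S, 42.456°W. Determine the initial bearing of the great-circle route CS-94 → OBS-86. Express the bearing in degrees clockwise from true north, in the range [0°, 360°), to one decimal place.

238.2°

Δλ = -78.3780°
y = sin Δλ · cos φ₂ = -0.815324
x = cos φ₁ sin φ₂ − sin φ₁ cos φ₂ cos Δλ = -0.505683
θ = atan2(y, x) = -121.8082° → 238.1918° (mod 360°)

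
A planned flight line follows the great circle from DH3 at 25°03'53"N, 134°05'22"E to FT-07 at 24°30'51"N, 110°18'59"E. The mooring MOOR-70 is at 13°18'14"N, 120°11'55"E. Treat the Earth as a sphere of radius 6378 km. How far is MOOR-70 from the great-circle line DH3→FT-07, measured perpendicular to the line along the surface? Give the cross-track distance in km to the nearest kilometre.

1324 km

DH3: φ = +25.06472°, λ = +134.08944°
FT-07: φ = +24.51417°, λ = +110.31639°
MOOR-70: φ = +13.30389°, λ = +120.19861°
δ₁₃ = central angle DH3→MOOR-70 = 0.307058 rad  (haversine)
θ₁₃ = bearing DH3→MOOR-70 = 230.620°,  θ₁₂ = bearing DH3→FT-07 = 273.603°
dₓₜ = R·arcsin(sin δ₁₃ · sin(θ₁₃ − θ₁₂)) = 6378·arcsin(0.30226·sin(-42.983°)) = -1323.826 km
|dₓₜ| = 1323.826 km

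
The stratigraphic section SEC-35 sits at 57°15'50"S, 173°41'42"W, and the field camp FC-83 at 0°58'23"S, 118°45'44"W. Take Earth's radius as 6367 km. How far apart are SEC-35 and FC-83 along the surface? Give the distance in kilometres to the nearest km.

7894 km

SEC-35: φ = -57.26389°, λ = -173.69500°
FC-83: φ = -0.97306°, λ = -118.76222°
Δφ = 56.2908°,  Δλ = 54.9328°
a = sin²(Δφ/2) + cos φ₁ cos φ₂ sin²(Δλ/2) = 0.337534
c = 2·arcsin(√a) = 1.239856 rad = 71.0385°
d = R·c = 6367 × 1.239856 = 7894.2 km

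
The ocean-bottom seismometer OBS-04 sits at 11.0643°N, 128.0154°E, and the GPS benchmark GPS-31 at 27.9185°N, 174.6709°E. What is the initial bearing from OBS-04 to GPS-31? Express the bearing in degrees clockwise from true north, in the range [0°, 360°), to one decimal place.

61.9°

Δλ = 46.6555°
y = sin Δλ · cos φ₂ = 0.642600
x = cos φ₁ sin φ₂ − sin φ₁ cos φ₂ cos Δλ = 0.343119
θ = atan2(y, x) = 61.8998° → 61.8998° (mod 360°)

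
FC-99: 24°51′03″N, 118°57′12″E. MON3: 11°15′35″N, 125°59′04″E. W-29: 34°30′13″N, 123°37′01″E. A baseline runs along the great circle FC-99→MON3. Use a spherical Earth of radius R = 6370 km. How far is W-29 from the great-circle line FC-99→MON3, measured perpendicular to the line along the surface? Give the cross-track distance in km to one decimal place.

FC-99: φ = +24.85083°, λ = +118.95333°
MON3: φ = +11.25972°, λ = +125.98444°
W-29: φ = +34.50361°, λ = +123.61694°
δ₁₃ = central angle FC-99→W-29 = 0.182648 rad  (haversine)
θ₁₃ = bearing FC-99→W-29 = 21.647°,  θ₁₂ = bearing FC-99→MON3 = 152.629°
dₓₜ = R·arcsin(sin δ₁₃ · sin(θ₁₃ − θ₁₂)) = 6370·arcsin(0.18163·sin(-130.982°)) = -876.206 km
|dₓₜ| = 876.206 km

876.2 km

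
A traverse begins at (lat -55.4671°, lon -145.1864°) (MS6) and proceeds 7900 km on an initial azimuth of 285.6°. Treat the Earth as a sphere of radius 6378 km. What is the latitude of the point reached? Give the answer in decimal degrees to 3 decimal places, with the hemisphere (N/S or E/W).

7.153°S

δ = d/R = 7900/6378 = 1.238633 rad
φ₂ = arcsin(sin φ₁ cos δ + cos φ₁ sin δ cos θ)
   = arcsin(-0.82380·0.32609 + 0.56688·0.94534·0.26892) = -7.15304°
λ₂ = λ₁ + atan2(sin θ sin δ cos φ₁, cos δ − sin φ₁ sin φ₂) = 148.22765°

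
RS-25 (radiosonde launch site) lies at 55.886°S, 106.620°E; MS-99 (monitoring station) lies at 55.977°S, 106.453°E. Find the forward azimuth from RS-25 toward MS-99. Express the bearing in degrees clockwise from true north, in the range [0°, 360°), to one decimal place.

225.7°

Δλ = -0.1670°
y = sin Δλ · cos φ₂ = -0.001631
x = cos φ₁ sin φ₂ − sin φ₁ cos φ₂ cos Δλ = -0.001590
θ = atan2(y, x) = -134.2773° → 225.7227° (mod 360°)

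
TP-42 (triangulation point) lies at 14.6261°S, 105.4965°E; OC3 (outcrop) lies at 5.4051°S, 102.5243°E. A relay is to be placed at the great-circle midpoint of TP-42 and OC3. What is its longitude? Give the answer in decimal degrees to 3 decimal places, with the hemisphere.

103.989°E

Bx = cos φ₂ cos Δλ = 0.994214,  By = cos φ₂ sin Δλ = -0.051621
φₘ = atan2(sin φ₁ + sin φ₂, √((cos φ₁ + Bx)² + By²)) = -10.01890°
λₘ = λ₁ + atan2(By, cos φ₁ + Bx) = 103.98923°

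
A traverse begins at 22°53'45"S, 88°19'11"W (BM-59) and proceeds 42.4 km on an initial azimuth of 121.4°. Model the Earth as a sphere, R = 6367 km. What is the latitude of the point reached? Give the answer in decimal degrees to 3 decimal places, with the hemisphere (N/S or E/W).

BM-59: φ = -22.89583°, λ = -88.31972°
δ = d/R = 42.4/6367 = 0.006659 rad
φ₂ = arcsin(sin φ₁ cos δ + cos φ₁ sin δ cos θ)
   = arcsin(-0.38906·0.99998 + 0.92121·0.00666·-0.52101) = -23.09423°
λ₂ = λ₁ + atan2(sin θ sin δ cos φ₁, cos δ − sin φ₁ sin φ₂) = -87.96568°

23.094°S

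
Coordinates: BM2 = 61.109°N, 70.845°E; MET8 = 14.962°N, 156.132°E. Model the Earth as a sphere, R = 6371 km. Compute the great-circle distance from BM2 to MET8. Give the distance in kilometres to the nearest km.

8303 km

Δφ = -46.1470°,  Δλ = 85.2870°
a = sin²(Δφ/2) + cos φ₁ cos φ₂ sin²(Δλ/2) = 0.367801
c = 2·arcsin(√a) = 1.303218 rad = 74.6689°
d = R·c = 6371 × 1.303218 = 8302.8 km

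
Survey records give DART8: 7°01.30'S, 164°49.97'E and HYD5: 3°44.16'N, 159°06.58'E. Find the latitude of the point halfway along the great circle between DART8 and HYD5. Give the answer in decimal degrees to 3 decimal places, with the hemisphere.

1.645°S

DART8: φ = -7.02167°, λ = +164.83283°
HYD5: φ = +3.73600°, λ = +159.10967°
Bx = cos φ₂ cos Δλ = 0.992901,  By = cos φ₂ sin Δλ = -0.099510
φₘ = atan2(sin φ₁ + sin φ₂, √((cos φ₁ + Bx)² + By²)) = -1.64488°
λₘ = λ₁ + atan2(By, cos φ₁ + Bx) = 161.96352°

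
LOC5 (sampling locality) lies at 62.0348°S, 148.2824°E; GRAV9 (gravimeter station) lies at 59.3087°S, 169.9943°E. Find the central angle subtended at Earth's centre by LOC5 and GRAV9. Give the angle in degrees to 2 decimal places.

10.92°

Δφ = 2.7261°,  Δλ = 21.7119°
a = sin²(Δφ/2) + cos φ₁ cos φ₂ sin²(Δλ/2) = 0.009056
c = 2·arcsin(√a) = 0.190616 rad = 10.9215°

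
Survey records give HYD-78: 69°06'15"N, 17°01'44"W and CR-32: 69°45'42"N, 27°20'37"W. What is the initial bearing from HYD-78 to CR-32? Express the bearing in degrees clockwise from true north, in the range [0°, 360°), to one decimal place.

285.1°

HYD-78: φ = +69.10417°, λ = -17.02889°
CR-32: φ = +69.76167°, λ = -27.34361°
Δλ = -10.3147°
y = sin Δλ · cos φ₂ = -0.061940
x = cos φ₁ sin φ₂ − sin φ₁ cos φ₂ cos Δλ = 0.016698
θ = atan2(y, x) = -74.9125° → 285.0875° (mod 360°)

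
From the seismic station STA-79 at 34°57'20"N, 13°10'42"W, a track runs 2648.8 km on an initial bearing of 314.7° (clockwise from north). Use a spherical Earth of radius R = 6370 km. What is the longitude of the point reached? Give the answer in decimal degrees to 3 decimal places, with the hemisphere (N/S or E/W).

39.245°W

STA-79: φ = +34.95556°, λ = -13.17833°
δ = d/R = 2648.8/6370 = 0.415824 rad
φ₂ = arcsin(sin φ₁ cos δ + cos φ₁ sin δ cos θ)
   = arcsin(0.57294·0.91478 + 0.81960·0.40394·0.70339) = 49.19962°
λ₂ = λ₁ + atan2(sin θ sin δ cos φ₁, cos δ − sin φ₁ sin φ₂) = -39.24471°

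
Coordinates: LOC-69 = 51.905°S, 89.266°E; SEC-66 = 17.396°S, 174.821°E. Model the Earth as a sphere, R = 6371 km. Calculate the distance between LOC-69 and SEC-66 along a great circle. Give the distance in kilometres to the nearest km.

Δφ = 34.5090°,  Δλ = 85.5550°
a = sin²(Δφ/2) + cos φ₁ cos φ₂ sin²(Δλ/2) = 0.359541
c = 2·arcsin(√a) = 1.286045 rad = 73.6850°
d = R·c = 6371 × 1.286045 = 8193.4 km

8193 km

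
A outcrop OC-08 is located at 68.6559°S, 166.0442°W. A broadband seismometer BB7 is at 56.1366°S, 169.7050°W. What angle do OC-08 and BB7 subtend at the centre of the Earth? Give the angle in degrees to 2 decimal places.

Δφ = 12.5193°,  Δλ = -3.6608°
a = sin²(Δφ/2) + cos φ₁ cos φ₂ sin²(Δλ/2) = 0.012095
c = 2·arcsin(√a) = 0.220404 rad = 12.6282°

12.63°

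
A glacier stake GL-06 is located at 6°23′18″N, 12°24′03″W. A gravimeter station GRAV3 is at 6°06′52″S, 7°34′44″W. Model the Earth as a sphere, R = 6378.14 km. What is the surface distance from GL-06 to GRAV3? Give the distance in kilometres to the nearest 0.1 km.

GL-06: φ = +6.38833°, λ = -12.40083°
GRAV3: φ = -6.11444°, λ = -7.57889°
Δφ = -12.5028°,  Δλ = 4.8219°
a = sin²(Δφ/2) + cos φ₁ cos φ₂ sin²(Δλ/2) = 0.013606
c = 2·arcsin(√a) = 0.233821 rad = 13.3969°
d = R·c = 6378.14 × 0.233821 = 1491.3 km

1491.3 km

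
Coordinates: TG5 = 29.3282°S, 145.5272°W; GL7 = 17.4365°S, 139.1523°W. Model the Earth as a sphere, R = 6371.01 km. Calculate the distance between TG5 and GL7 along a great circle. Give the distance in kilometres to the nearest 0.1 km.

1472.9 km

Δφ = 11.8917°,  Δλ = 6.3749°
a = sin²(Δφ/2) + cos φ₁ cos φ₂ sin²(Δλ/2) = 0.013302
c = 2·arcsin(√a) = 0.231184 rad = 13.2459°
d = R·c = 6371.01 × 0.231184 = 1472.9 km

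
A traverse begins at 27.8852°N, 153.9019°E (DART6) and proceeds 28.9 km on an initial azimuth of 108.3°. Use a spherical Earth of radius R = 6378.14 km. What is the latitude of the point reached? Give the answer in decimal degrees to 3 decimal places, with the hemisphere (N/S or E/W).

27.803°N

δ = d/R = 28.9/6378.14 = 0.004531 rad
φ₂ = arcsin(sin φ₁ cos δ + cos φ₁ sin δ cos θ)
   = arcsin(0.46770·0.99999 + 0.88389·0.00453·-0.31399) = 27.80340°
λ₂ = λ₁ + atan2(sin θ sin δ cos φ₁, cos δ − sin φ₁ sin φ₂) = 154.18055°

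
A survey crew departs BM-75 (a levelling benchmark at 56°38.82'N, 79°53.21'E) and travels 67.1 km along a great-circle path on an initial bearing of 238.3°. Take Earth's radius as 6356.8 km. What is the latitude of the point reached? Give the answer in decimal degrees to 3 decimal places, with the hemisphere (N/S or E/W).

56.326°N

BM-75: φ = +56.64700°, λ = +79.88683°
δ = d/R = 67.1/6356.8 = 0.010556 rad
φ₂ = arcsin(sin φ₁ cos δ + cos φ₁ sin δ cos θ)
   = arcsin(0.83530·0.99994 + 0.54980·0.01056·-0.52547) = 56.32572°
λ₂ = λ₁ + atan2(sin θ sin δ cos φ₁, cos δ − sin φ₁ sin φ₂) = 78.95878°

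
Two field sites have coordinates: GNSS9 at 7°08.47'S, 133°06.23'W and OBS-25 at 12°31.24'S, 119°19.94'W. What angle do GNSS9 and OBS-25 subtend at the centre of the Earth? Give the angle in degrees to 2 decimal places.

14.59°

GNSS9: φ = -7.14117°, λ = -133.10383°
OBS-25: φ = -12.52067°, λ = -119.33233°
Δφ = -5.3795°,  Δλ = 13.7715°
a = sin²(Δφ/2) + cos φ₁ cos φ₂ sin²(Δλ/2) = 0.016125
c = 2·arcsin(√a) = 0.254657 rad = 14.5908°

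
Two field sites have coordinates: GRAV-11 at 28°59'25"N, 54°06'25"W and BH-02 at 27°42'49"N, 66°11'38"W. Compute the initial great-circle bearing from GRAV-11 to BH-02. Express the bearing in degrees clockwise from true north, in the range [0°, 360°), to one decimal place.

266.1°

GRAV-11: φ = +28.99028°, λ = -54.10694°
BH-02: φ = +27.71361°, λ = -66.19389°
Δλ = -12.0869°
y = sin Δλ · cos φ₂ = -0.185375
x = cos φ₁ sin φ₂ − sin φ₁ cos φ₂ cos Δλ = -0.012768
θ = atan2(y, x) = -93.9402° → 266.0598° (mod 360°)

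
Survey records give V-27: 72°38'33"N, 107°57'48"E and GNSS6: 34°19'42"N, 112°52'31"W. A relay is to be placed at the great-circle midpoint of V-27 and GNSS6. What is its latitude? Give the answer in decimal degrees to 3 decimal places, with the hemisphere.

67.433°N

V-27: φ = +72.64250°, λ = +107.96333°
GNSS6: φ = +34.32833°, λ = -112.87528°
Bx = cos φ₂ cos Δλ = -0.624778,  By = cos φ₂ sin Δλ = 0.540029
φₘ = atan2(sin φ₁ + sin φ₂, √((cos φ₁ + Bx)² + By²)) = 67.43278°
λₘ = λ₁ + atan2(By, cos φ₁ + Bx) = -130.88391°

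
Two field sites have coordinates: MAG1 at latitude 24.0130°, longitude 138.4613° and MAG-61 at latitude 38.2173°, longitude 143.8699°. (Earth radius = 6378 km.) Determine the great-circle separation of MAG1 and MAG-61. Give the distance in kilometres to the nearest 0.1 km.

1662.2 km

Δφ = 14.2043°,  Δλ = 5.4086°
a = sin²(Δφ/2) + cos φ₁ cos φ₂ sin²(Δλ/2) = 0.016884
c = 2·arcsin(√a) = 0.260615 rad = 14.9321°
d = R·c = 6378 × 0.260615 = 1662.2 km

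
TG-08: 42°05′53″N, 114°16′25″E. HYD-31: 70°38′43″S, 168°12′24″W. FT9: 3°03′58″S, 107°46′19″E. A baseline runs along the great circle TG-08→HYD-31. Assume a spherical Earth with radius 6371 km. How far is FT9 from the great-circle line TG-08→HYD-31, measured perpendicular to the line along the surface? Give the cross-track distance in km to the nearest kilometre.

TG-08: φ = +42.09806°, λ = +114.27361°
HYD-31: φ = -70.64528°, λ = -168.20667°
FT9: φ = -3.06611°, λ = +107.77194°
δ₁₃ = central angle TG-08→FT9 = 0.794961 rad  (haversine)
θ₁₃ = bearing TG-08→FT9 = 189.114°,  θ₁₂ = bearing TG-08→HYD-31 = 156.609°
dₓₜ = R·arcsin(sin δ₁₃ · sin(θ₁₃ − θ₁₂)) = 6371·arcsin(0.71384·sin(32.505°)) = 2508.183 km
|dₓₜ| = 2508.183 km

2508 km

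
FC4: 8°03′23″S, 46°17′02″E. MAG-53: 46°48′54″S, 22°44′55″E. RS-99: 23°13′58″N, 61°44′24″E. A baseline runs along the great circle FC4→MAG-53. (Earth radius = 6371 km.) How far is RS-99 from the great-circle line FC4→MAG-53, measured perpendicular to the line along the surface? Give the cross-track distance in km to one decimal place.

134.8 km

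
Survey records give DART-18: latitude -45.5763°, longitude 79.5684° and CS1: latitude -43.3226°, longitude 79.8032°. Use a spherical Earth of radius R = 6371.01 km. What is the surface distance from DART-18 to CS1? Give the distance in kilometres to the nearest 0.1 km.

Δφ = 2.2537°,  Δλ = 0.2348°
a = sin²(Δφ/2) + cos φ₁ cos φ₂ sin²(Δλ/2) = 0.000389
c = 2·arcsin(√a) = 0.039443 rad = 2.2599°
d = R·c = 6371.01 × 0.039443 = 251.3 km

251.3 km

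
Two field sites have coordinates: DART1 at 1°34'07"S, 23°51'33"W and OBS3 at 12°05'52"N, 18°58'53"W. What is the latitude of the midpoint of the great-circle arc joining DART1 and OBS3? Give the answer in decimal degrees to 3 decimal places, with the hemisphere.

5.269°N

DART1: φ = -1.56861°, λ = -23.85917°
OBS3: φ = +12.09778°, λ = -18.98139°
Bx = cos φ₂ cos Δλ = 0.974250,  By = cos φ₂ sin Δλ = 0.083142
φₘ = atan2(sin φ₁ + sin φ₂, √((cos φ₁ + Bx)² + By²)) = 5.26933°
λₘ = λ₁ + atan2(By, cos φ₁ + Bx) = -21.44722°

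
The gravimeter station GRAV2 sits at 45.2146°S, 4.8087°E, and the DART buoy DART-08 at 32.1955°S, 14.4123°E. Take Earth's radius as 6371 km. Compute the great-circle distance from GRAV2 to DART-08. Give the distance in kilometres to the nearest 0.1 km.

1667.6 km

Δφ = 13.0191°,  Δλ = 9.6036°
a = sin²(Δφ/2) + cos φ₁ cos φ₂ sin²(Δλ/2) = 0.017030
c = 2·arcsin(√a) = 0.261743 rad = 14.9967°
d = R·c = 6371 × 0.261743 = 1667.6 km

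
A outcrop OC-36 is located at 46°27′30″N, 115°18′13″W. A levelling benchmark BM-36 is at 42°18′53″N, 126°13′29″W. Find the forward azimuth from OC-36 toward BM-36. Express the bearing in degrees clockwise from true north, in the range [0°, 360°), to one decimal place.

245.9°

OC-36: φ = +46.45833°, λ = -115.30361°
BM-36: φ = +42.31472°, λ = -126.22472°
Δλ = -10.9211°
y = sin Δλ · cos φ₂ = -0.140096
x = cos φ₁ sin φ₂ − sin φ₁ cos φ₂ cos Δλ = -0.062549
θ = atan2(y, x) = -114.0594° → 245.9406° (mod 360°)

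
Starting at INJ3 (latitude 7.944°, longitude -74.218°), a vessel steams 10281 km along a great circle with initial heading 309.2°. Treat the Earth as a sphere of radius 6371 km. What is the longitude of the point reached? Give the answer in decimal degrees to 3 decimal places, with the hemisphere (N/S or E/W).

173.733°W

δ = d/R = 10281/6371 = 1.613718 rad
φ₂ = arcsin(sin φ₁ cos δ + cos φ₁ sin δ cos θ)
   = arcsin(0.13821·-0.04291 + 0.99040·0.99908·0.63203) = 38.27652°
λ₂ = λ₁ + atan2(sin θ sin δ cos φ₁, cos δ − sin φ₁ sin φ₂) = -173.73273°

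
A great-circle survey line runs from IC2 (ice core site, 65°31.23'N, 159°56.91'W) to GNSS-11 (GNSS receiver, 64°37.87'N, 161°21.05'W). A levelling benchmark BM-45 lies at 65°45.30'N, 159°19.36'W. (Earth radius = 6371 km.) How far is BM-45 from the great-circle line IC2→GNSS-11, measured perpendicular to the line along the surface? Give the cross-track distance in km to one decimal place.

IC2: φ = +65.52050°, λ = -159.94850°
GNSS-11: φ = +64.63117°, λ = -161.35083°
BM-45: φ = +65.75500°, λ = -159.32267°
δ₁₃ = central angle IC2→BM-45 = 0.006087 rad  (haversine)
θ₁₃ = bearing IC2→BM-45 = 47.465°,  θ₁₂ = bearing IC2→GNSS-11 = 214.242°
dₓₜ = R·arcsin(sin δ₁₃ · sin(θ₁₃ − θ₁₂)) = 6371·arcsin(0.00609·sin(-166.777°)) = -8.871 km
|dₓₜ| = 8.871 km

8.9 km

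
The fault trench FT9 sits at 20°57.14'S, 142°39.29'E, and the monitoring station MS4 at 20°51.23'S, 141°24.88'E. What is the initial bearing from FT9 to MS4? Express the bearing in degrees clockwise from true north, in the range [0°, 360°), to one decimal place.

274.6°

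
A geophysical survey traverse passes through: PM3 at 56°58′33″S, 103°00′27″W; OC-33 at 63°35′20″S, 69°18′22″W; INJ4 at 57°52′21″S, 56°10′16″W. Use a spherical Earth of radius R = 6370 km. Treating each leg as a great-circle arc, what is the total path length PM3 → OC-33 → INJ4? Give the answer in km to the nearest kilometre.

2922 km

PM3: φ = -56.97583°, λ = -103.00750°
OC-33: φ = -63.58889°, λ = -69.30611°
INJ4: φ = -57.87250°, λ = -56.17111°
PM3→OC-33: c = 0.309106 rad, d = 1969.00 km
OC-33→INJ4: c = 0.149550 rad, d = 952.63 km
Total = 1969.00 + 952.63 = 2921.63 km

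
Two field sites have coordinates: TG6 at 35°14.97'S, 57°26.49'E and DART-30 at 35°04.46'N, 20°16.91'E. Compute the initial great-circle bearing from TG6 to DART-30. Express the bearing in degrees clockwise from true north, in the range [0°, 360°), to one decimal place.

TG6: φ = -35.24950°, λ = +57.44150°
DART-30: φ = +35.07433°, λ = +20.28183°
Δλ = -37.1597°
y = sin Δλ · cos φ₂ = -0.494349
x = cos φ₁ sin φ₂ − sin φ₁ cos φ₂ cos Δλ = 0.845706
θ = atan2(y, x) = -30.3080° → 329.6920° (mod 360°)

329.7°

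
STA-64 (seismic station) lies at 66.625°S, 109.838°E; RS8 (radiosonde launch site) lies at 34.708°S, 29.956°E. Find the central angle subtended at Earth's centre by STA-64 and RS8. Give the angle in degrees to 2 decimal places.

54.55°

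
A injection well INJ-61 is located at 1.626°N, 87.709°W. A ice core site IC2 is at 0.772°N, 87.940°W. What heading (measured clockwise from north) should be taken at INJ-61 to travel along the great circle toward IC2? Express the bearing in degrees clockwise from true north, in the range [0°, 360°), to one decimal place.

195.1°

Δλ = -0.2310°
y = sin Δλ · cos φ₂ = -0.004031
x = cos φ₁ sin φ₂ − sin φ₁ cos φ₂ cos Δλ = -0.014904
θ = atan2(y, x) = -164.8648° → 195.1352° (mod 360°)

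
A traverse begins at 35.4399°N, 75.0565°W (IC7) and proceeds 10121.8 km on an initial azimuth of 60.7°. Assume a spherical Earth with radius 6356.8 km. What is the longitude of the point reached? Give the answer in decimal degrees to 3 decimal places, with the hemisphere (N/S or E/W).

δ = d/R = 10121.8/6356.8 = 1.592279 rad
φ₂ = arcsin(sin φ₁ cos δ + cos φ₁ sin δ cos θ)
   = arcsin(0.57985·-0.02148 + 0.81472·0.99977·0.48938) = 22.71602°
λ₂ = λ₁ + atan2(sin θ sin δ cos φ₁, cos δ − sin φ₁ sin φ₂) = 34.00195°

34.002°E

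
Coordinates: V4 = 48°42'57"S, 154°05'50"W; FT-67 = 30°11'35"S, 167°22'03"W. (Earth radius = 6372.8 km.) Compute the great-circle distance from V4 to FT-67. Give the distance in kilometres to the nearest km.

V4: φ = -48.71583°, λ = -154.09722°
FT-67: φ = -30.19306°, λ = -167.36750°
Δφ = 18.5228°,  Δλ = -13.2703°
a = sin²(Δφ/2) + cos φ₁ cos φ₂ sin²(Δλ/2) = 0.033515
c = 2·arcsin(√a) = 0.368219 rad = 21.0974°
d = R·c = 6372.8 × 0.368219 = 2346.6 km

2347 km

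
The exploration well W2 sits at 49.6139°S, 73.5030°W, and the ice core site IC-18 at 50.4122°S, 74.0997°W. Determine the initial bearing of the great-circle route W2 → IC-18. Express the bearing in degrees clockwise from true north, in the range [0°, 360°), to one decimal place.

205.4°

Δλ = -0.5967°
y = sin Δλ · cos φ₂ = -0.006637
x = cos φ₁ sin φ₂ − sin φ₁ cos φ₂ cos Δλ = -0.013959
θ = atan2(y, x) = -154.5719° → 205.4281° (mod 360°)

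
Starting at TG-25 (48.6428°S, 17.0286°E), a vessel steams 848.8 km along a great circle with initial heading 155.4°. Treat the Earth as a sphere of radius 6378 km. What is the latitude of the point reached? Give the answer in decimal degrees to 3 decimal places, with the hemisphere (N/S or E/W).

δ = d/R = 848.8/6378 = 0.133082 rad
φ₂ = arcsin(sin φ₁ cos δ + cos φ₁ sin δ cos θ)
   = arcsin(-0.75060·0.99116 + 0.66075·0.13269·-0.90924) = -55.45540°
λ₂ = λ₁ + atan2(sin θ sin δ cos φ₁, cos δ − sin φ₁ sin φ₂) = 22.61867°

55.455°S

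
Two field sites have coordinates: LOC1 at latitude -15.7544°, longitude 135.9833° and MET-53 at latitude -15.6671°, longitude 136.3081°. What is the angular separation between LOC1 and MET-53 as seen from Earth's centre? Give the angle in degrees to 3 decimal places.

Δφ = 0.0873°,  Δλ = 0.3248°
a = sin²(Δφ/2) + cos φ₁ cos φ₂ sin²(Δλ/2) = 0.000008
c = 2·arcsin(√a) = 0.005666 rad = 0.3246°

0.325°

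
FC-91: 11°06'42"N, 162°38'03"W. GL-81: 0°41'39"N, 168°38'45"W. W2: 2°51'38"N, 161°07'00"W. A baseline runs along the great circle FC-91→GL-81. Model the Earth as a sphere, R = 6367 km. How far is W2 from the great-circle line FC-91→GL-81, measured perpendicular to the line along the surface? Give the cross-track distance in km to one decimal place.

606.2 km

FC-91: φ = +11.11167°, λ = -162.63417°
GL-81: φ = +0.69417°, λ = -168.64583°
W2: φ = +2.86056°, λ = -161.11667°
δ₁₃ = central angle FC-91→W2 = 0.146385 rad  (haversine)
θ₁₃ = bearing FC-91→W2 = 169.553°,  θ₁₂ = bearing FC-91→GL-81 = 210.224°
dₓₜ = R·arcsin(sin δ₁₃ · sin(θ₁₃ − θ₁₂)) = 6367·arcsin(0.14586·sin(-40.671°)) = -606.169 km
|dₓₜ| = 606.169 km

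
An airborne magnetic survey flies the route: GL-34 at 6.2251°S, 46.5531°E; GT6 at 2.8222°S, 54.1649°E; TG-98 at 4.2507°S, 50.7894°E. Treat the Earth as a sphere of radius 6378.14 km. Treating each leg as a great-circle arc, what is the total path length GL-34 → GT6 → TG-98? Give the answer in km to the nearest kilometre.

GL-34→GT6: c = 0.145126 rad, d = 925.63 km
GT6→TG-98: c = 0.063867 rad, d = 407.35 km
Total = 925.63 + 407.35 = 1332.99 km

1333 km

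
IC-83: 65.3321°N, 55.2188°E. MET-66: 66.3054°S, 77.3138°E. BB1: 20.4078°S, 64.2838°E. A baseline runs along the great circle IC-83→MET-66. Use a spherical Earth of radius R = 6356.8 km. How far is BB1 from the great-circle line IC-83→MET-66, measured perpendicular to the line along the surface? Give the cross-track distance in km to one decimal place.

369.2 km

δ₁₃ = central angle IC-83→BB1 = 1.501342 rad  (haversine)
θ₁₃ = bearing IC-83→BB1 = 171.488°,  θ₁₂ = bearing IC-83→MET-66 = 168.152°
dₓₜ = R·arcsin(sin δ₁₃ · sin(θ₁₃ − θ₁₂)) = 6356.8·arcsin(0.99759·sin(3.335°)) = 369.168 km
|dₓₜ| = 369.168 km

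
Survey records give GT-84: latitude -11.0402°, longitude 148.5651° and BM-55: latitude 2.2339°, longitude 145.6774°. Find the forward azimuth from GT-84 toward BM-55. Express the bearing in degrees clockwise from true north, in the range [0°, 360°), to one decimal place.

Δλ = -2.8877°
y = sin Δλ · cos φ₂ = -0.050340
x = cos φ₁ sin φ₂ − sin φ₁ cos φ₂ cos Δλ = 0.229367
θ = atan2(y, x) = -12.3787° → 347.6213° (mod 360°)

347.6°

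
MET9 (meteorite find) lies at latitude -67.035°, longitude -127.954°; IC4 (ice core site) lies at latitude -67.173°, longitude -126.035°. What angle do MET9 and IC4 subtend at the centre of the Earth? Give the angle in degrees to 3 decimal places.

0.759°

Δφ = -0.1380°,  Δλ = 1.9190°
a = sin²(Δφ/2) + cos φ₁ cos φ₂ sin²(Δλ/2) = 0.000044
c = 2·arcsin(√a) = 0.013251 rad = 0.7592°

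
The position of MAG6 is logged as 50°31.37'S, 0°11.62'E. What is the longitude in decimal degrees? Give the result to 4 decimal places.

0° + 11.62′/60 = 0 + 0.19367 = 0.1937°

0.1937°E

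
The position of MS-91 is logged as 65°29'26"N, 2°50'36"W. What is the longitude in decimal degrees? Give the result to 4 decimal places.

2.8433°W

2° + 50′/60 + 36″/3600 = 2 + 0.83333 + 0.01000 = 2.8433°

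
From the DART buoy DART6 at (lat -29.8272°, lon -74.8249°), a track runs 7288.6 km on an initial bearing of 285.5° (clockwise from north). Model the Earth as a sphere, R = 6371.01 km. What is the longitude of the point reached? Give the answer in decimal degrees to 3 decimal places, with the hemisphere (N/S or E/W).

136.133°W

δ = d/R = 7288.6/6371.01 = 1.144026 rad
φ₂ = arcsin(sin φ₁ cos δ + cos φ₁ sin δ cos θ)
   = arcsin(-0.49739·0.41393 + 0.86753·0.91031·0.26724) = 0.29557°
λ₂ = λ₁ + atan2(sin θ sin δ cos φ₁, cos δ − sin φ₁ sin φ₂) = -136.13270°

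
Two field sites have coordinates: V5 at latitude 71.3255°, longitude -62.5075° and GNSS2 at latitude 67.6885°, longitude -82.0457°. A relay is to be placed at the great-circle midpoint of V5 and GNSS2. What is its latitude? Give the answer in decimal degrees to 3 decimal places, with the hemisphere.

69.778°N

Bx = cos φ₂ cos Δλ = 0.357782,  By = cos φ₂ sin Δλ = -0.126966
φₘ = atan2(sin φ₁ + sin φ₂, √((cos φ₁ + Bx)² + By²)) = 69.77795°
λₘ = λ₁ + atan2(By, cos φ₁ + Bx) = -73.11456°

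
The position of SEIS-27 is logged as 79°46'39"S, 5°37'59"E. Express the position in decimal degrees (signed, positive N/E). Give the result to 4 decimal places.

lat: 79.7775° S → -79.7775°
lon: 5.6331° E → +5.6331°

-79.7775°, +5.6331°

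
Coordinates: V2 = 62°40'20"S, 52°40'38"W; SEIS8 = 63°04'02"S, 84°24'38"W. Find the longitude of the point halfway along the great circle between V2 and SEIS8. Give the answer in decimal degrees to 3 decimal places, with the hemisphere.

V2: φ = -62.67222°, λ = -52.67722°
SEIS8: φ = -63.06722°, λ = -84.41056°
Bx = cos φ₂ cos Δλ = 0.385232,  By = cos φ₂ sin Δλ = -0.238234
φₘ = atan2(sin φ₁ + sin φ₂, √((cos φ₁ + Bx)² + By²)) = -63.76261°
λₘ = λ₁ + atan2(By, cos φ₁ + Bx) = -68.43433°

68.434°W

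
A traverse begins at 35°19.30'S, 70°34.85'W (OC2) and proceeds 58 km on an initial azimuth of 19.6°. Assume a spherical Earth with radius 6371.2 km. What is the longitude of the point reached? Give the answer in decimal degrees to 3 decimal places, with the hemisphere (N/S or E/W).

70.368°W

OC2: φ = -35.32167°, λ = -70.58083°
δ = d/R = 58/6371.2 = 0.009103 rad
φ₂ = arcsin(sin φ₁ cos δ + cos φ₁ sin δ cos θ)
   = arcsin(-0.57817·0.99996 + 0.81592·0.00910·0.94206) = -34.83011°
λ₂ = λ₁ + atan2(sin θ sin δ cos φ₁, cos δ − sin φ₁ sin φ₂) = -70.36768°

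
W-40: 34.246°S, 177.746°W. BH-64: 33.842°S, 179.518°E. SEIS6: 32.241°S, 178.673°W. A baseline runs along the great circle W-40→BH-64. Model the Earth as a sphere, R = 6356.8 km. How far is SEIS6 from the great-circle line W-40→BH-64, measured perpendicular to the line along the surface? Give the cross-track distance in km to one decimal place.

205.0 km

δ₁₃ = central angle W-40→SEIS6 = 0.037518 rad  (haversine)
θ₁₃ = bearing W-40→SEIS6 = 338.604°,  θ₁₂ = bearing W-40→BH-64 = 279.336°
dₓₜ = R·arcsin(sin δ₁₃ · sin(θ₁₃ − θ₁₂)) = 6356.8·arcsin(0.03751·sin(59.268°)) = 204.990 km
|dₓₜ| = 204.990 km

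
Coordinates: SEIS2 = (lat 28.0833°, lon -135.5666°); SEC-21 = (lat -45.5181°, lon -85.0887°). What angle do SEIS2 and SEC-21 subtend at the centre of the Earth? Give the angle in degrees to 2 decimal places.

86.70°

Δφ = -73.6014°,  Δλ = 50.4779°
a = sin²(Δφ/2) + cos φ₁ cos φ₂ sin²(Δλ/2) = 0.471235
c = 2·arcsin(√a) = 1.513235 rad = 86.7020°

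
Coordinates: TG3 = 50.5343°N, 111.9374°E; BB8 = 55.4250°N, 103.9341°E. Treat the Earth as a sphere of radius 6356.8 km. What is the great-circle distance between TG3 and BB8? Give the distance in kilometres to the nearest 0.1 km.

Δφ = 4.8907°,  Δλ = -8.0033°
a = sin²(Δφ/2) + cos φ₁ cos φ₂ sin²(Δλ/2) = 0.003577
c = 2·arcsin(√a) = 0.119688 rad = 6.8576°
d = R·c = 6356.8 × 0.119688 = 760.8 km

760.8 km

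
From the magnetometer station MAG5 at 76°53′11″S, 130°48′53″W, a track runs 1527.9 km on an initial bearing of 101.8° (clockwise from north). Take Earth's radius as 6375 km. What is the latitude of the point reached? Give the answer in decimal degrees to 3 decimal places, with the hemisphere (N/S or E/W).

MAG5: φ = -76.88639°, λ = -130.81472°
δ = d/R = 1527.9/6375 = 0.239671 rad
φ₂ = arcsin(sin φ₁ cos δ + cos φ₁ sin δ cos θ)
   = arcsin(-0.97392·0.97142 + 0.22688·0.23738·-0.20450) = -73.15604°
λ₂ = λ₁ + atan2(sin θ sin δ cos φ₁, cos δ − sin φ₁ sin φ₂) = -77.50192°

73.156°S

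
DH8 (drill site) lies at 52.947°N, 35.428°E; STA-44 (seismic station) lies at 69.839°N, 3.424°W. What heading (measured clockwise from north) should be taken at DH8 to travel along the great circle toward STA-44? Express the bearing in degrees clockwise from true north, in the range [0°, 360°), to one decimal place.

Δλ = -38.8520°
y = sin Δλ · cos φ₂ = -0.216209
x = cos φ₁ sin φ₂ − sin φ₁ cos φ₂ cos Δλ = 0.351422
θ = atan2(y, x) = -31.6015° → 328.3985° (mod 360°)

328.4°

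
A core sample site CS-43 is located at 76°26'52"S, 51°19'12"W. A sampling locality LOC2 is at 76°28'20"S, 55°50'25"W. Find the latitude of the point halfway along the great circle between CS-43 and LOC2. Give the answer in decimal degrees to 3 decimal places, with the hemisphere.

76.470°S

CS-43: φ = -76.44778°, λ = -51.32000°
LOC2: φ = -76.47222°, λ = -55.84028°
Bx = cos φ₂ cos Δλ = 0.233189,  By = cos φ₂ sin Δλ = -0.018435
φₘ = atan2(sin φ₁ + sin φ₂, √((cos φ₁ + Bx)² + By²)) = -76.47015°
λₘ = λ₁ + atan2(By, cos φ₁ + Bx) = -53.57814°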